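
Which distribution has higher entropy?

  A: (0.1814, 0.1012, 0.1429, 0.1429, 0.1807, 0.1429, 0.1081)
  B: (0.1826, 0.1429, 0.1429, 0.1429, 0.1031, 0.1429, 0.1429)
B

Both distributions are close to uniform, making this a harder comparison.

H(A) = 2.7774 bits
H(B) = 2.7912 bits

The distribution closer to uniform has higher entropy.
Answer: B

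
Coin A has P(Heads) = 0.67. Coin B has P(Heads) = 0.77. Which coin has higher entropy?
A

For binary distributions, entropy is maximized at p=0.5 and decreases as p moves toward 0 or 1.

H(A) = H(0.67) = 0.9149 bits
H(B) = H(0.77) = 0.7780 bits

Distribution A (p=0.67) is closer to uniform (p=0.5), so it has higher entropy.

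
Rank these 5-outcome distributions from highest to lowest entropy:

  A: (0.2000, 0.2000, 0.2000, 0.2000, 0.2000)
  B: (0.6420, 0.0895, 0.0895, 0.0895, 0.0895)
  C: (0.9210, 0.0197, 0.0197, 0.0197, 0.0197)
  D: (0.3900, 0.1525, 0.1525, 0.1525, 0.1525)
A > D > B > C

Key insight: Entropy is maximized by uniform distributions and minimized by concentrated distributions.

Entropies:
  H(A) = 2.3219 bits
  H(B) = 1.6570 bits
  H(C) = 0.5566 bits
  H(D) = 2.1848 bits

Ranking: A > D > B > C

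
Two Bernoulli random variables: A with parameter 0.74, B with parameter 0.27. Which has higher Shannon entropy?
B

For binary distributions, entropy is maximized at p=0.5 and decreases as p moves toward 0 or 1.

H(A) = H(0.74) = 0.8267 bits
H(B) = H(0.27) = 0.8415 bits

Distribution B (p=0.27) is closer to uniform (p=0.5), so it has higher entropy.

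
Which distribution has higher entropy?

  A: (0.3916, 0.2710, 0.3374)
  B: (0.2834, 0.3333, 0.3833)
B

Both distributions are close to uniform, making this a harder comparison.

H(A) = 1.5690 bits
H(B) = 1.5741 bits

The distribution closer to uniform has higher entropy.
Answer: B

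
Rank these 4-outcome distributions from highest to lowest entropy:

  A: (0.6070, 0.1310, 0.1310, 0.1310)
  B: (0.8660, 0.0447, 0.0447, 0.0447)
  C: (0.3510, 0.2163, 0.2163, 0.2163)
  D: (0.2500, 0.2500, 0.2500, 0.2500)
D > C > A > B

Key insight: Entropy is maximized by uniform distributions and minimized by concentrated distributions.

Entropies:
  H(A) = 1.5896 bits
  H(B) = 0.7807 bits
  H(C) = 1.9636 bits
  H(D) = 2.0000 bits

Ranking: D > C > A > B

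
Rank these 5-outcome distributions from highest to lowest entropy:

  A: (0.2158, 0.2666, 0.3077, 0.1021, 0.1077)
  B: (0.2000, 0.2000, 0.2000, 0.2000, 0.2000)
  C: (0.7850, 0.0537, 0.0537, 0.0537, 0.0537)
B > A > C

Key insight: Entropy is maximized by uniform distributions and minimized by concentrated distributions.

- Uniform distributions have maximum entropy log₂(5) = 2.3219 bits
- The more "peaked" or concentrated a distribution, the lower its entropy

Entropies:
  H(A) = 2.1915 bits
  H(B) = 2.3219 bits
  H(C) = 1.1809 bits

Ranking: B > A > C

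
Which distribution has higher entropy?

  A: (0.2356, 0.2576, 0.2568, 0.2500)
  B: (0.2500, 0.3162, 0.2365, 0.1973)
A

Both distributions are close to uniform, making this a harder comparison.

H(A) = 1.9991 bits
H(B) = 1.9791 bits

The distribution closer to uniform has higher entropy.
Answer: A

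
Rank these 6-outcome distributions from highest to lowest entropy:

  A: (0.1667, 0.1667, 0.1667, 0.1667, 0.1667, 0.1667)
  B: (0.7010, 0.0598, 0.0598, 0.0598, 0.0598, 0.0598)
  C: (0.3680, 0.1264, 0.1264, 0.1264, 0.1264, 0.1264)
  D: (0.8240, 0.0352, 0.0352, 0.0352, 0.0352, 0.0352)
A > C > B > D

Key insight: Entropy is maximized by uniform distributions and minimized by concentrated distributions.

Entropies:
  H(A) = 2.5850 bits
  H(B) = 1.5743 bits
  H(C) = 2.4166 bits
  H(D) = 1.0799 bits

Ranking: A > C > B > D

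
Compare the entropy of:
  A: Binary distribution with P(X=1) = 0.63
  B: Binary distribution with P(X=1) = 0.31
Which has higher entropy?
A

For binary distributions, entropy is maximized at p=0.5 and decreases as p moves toward 0 or 1.

H(A) = H(0.63) = 0.9507 bits
H(B) = H(0.31) = 0.8932 bits

Distribution A (p=0.63) is closer to uniform (p=0.5), so it has higher entropy.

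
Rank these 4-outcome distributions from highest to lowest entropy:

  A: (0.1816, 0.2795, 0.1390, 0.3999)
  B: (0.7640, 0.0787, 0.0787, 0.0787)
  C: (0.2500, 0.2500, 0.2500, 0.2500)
C > A > B

Key insight: Entropy is maximized by uniform distributions and minimized by concentrated distributions.

- Uniform distributions have maximum entropy log₂(4) = 2.0000 bits
- The more "peaked" or concentrated a distribution, the lower its entropy

Entropies:
  H(A) = 1.8854 bits
  H(B) = 1.1624 bits
  H(C) = 2.0000 bits

Ranking: C > A > B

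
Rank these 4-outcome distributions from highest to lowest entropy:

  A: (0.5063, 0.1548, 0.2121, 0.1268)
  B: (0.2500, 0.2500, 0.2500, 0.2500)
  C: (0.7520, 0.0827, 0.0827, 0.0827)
B > A > C

Key insight: Entropy is maximized by uniform distributions and minimized by concentrated distributions.

- Uniform distributions have maximum entropy log₂(4) = 2.0000 bits
- The more "peaked" or concentrated a distribution, the lower its entropy

Entropies:
  H(A) = 1.7661 bits
  H(B) = 2.0000 bits
  H(C) = 1.2012 bits

Ranking: B > A > C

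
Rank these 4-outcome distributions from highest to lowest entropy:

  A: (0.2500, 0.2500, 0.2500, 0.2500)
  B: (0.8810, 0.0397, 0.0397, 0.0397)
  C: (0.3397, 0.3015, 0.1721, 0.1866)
A > C > B

Key insight: Entropy is maximized by uniform distributions and minimized by concentrated distributions.

- Uniform distributions have maximum entropy log₂(4) = 2.0000 bits
- The more "peaked" or concentrated a distribution, the lower its entropy

Entropies:
  H(A) = 2.0000 bits
  H(B) = 0.7151 bits
  H(C) = 1.9396 bits

Ranking: A > C > B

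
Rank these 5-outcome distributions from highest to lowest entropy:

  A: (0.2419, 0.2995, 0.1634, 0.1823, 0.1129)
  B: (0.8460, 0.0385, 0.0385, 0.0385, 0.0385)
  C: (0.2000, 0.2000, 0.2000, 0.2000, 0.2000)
C > A > B

Key insight: Entropy is maximized by uniform distributions and minimized by concentrated distributions.

- Uniform distributions have maximum entropy log₂(5) = 2.3219 bits
- The more "peaked" or concentrated a distribution, the lower its entropy

Entropies:
  H(A) = 2.2462 bits
  H(B) = 0.9278 bits
  H(C) = 2.3219 bits

Ranking: C > A > B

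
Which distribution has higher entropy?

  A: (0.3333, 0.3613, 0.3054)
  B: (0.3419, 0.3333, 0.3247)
B

Both distributions are close to uniform, making this a harder comparison.

H(A) = 1.5816 bits
H(B) = 1.5846 bits

The distribution closer to uniform has higher entropy.
Answer: B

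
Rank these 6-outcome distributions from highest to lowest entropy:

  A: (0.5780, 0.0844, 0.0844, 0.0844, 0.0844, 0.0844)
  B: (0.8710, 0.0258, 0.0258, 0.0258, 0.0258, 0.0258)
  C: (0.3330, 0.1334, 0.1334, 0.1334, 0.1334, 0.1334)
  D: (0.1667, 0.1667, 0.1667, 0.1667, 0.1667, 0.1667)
D > C > A > B

Key insight: Entropy is maximized by uniform distributions and minimized by concentrated distributions.

Entropies:
  H(A) = 1.9622 bits
  H(B) = 0.8542 bits
  H(C) = 2.4667 bits
  H(D) = 2.5850 bits

Ranking: D > C > A > B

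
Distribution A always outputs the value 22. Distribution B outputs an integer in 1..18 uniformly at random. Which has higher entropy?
B

A is deterministic, so H(A) = 0. B is uniform over 18 outcomes, so H(B) = log₂(18) = 4.170 bits. Any distribution with genuine randomness has higher entropy than a deterministic one.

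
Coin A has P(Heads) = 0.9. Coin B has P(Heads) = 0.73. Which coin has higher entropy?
B

For binary distributions, entropy is maximized at p=0.5 and decreases as p moves toward 0 or 1.

H(A) = H(0.9) = 0.4690 bits
H(B) = H(0.73) = 0.8415 bits

Distribution B (p=0.73) is closer to uniform (p=0.5), so it has higher entropy.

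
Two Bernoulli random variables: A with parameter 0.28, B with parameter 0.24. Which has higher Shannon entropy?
A

For binary distributions, entropy is maximized at p=0.5 and decreases as p moves toward 0 or 1.

H(A) = H(0.28) = 0.8555 bits
H(B) = H(0.24) = 0.7950 bits

Distribution A (p=0.28) is closer to uniform (p=0.5), so it has higher entropy.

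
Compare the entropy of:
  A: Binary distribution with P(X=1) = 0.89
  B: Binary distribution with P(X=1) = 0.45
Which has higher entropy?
B

For binary distributions, entropy is maximized at p=0.5 and decreases as p moves toward 0 or 1.

H(A) = H(0.89) = 0.4999 bits
H(B) = H(0.45) = 0.9928 bits

Distribution B (p=0.45) is closer to uniform (p=0.5), so it has higher entropy.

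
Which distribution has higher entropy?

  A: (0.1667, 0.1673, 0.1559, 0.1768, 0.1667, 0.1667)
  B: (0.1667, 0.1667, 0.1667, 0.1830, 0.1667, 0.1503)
A

Both distributions are close to uniform, making this a harder comparison.

H(A) = 2.5840 bits
H(B) = 2.5826 bits

The distribution closer to uniform has higher entropy.
Answer: A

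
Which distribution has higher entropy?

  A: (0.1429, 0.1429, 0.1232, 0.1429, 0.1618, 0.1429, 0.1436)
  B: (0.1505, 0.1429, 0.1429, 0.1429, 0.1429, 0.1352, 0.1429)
B

Both distributions are close to uniform, making this a harder comparison.

H(A) = 2.8036 bits
H(B) = 2.8068 bits

The distribution closer to uniform has higher entropy.
Answer: B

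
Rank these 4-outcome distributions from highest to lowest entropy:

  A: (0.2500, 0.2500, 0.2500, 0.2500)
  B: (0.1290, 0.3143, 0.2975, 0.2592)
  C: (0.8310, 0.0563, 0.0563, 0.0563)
A > B > C

Key insight: Entropy is maximized by uniform distributions and minimized by concentrated distributions.

- Uniform distributions have maximum entropy log₂(4) = 2.0000 bits
- The more "peaked" or concentrated a distribution, the lower its entropy

Entropies:
  H(A) = 2.0000 bits
  H(B) = 1.9312 bits
  H(C) = 0.9233 bits

Ranking: A > B > C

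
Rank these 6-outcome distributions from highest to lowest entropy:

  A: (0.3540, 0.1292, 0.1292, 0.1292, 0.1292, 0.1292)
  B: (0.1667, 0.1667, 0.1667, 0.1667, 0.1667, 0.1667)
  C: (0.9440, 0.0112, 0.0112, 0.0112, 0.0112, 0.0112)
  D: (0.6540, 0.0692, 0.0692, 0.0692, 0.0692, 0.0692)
B > A > D > C

Key insight: Entropy is maximized by uniform distributions and minimized by concentrated distributions.

Entropies:
  H(A) = 2.4376 bits
  H(B) = 2.5850 bits
  H(C) = 0.4414 bits
  H(D) = 1.7338 bits

Ranking: B > A > D > C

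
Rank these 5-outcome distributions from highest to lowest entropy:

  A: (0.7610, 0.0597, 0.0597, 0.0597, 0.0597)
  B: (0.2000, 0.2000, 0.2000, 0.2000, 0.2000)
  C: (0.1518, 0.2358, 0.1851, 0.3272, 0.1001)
B > C > A

Key insight: Entropy is maximized by uniform distributions and minimized by concentrated distributions.

- Uniform distributions have maximum entropy log₂(5) = 2.3219 bits
- The more "peaked" or concentrated a distribution, the lower its entropy

Entropies:
  H(A) = 1.2714 bits
  H(B) = 2.3219 bits
  H(C) = 2.2146 bits

Ranking: B > C > A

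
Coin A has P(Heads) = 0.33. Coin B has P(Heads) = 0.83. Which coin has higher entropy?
A

For binary distributions, entropy is maximized at p=0.5 and decreases as p moves toward 0 or 1.

H(A) = H(0.33) = 0.9149 bits
H(B) = H(0.83) = 0.6577 bits

Distribution A (p=0.33) is closer to uniform (p=0.5), so it has higher entropy.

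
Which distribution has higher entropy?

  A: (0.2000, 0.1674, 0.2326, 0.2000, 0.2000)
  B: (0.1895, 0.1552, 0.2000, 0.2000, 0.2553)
A

Both distributions are close to uniform, making this a harder comparison.

H(A) = 2.3142 bits
H(B) = 2.3036 bits

The distribution closer to uniform has higher entropy.
Answer: A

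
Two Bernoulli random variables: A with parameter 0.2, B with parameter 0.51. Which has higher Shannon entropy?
B

For binary distributions, entropy is maximized at p=0.5 and decreases as p moves toward 0 or 1.

H(A) = H(0.2) = 0.7219 bits
H(B) = H(0.51) = 0.9997 bits

Distribution B (p=0.51) is closer to uniform (p=0.5), so it has higher entropy.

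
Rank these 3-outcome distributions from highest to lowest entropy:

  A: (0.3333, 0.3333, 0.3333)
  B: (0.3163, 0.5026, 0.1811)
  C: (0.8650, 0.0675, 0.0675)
A > B > C

Key insight: Entropy is maximized by uniform distributions and minimized by concentrated distributions.

- Uniform distributions have maximum entropy log₂(3) = 1.5850 bits
- The more "peaked" or concentrated a distribution, the lower its entropy

Entropies:
  H(A) = 1.5850 bits
  H(B) = 1.4705 bits
  H(C) = 0.7060 bits

Ranking: A > B > C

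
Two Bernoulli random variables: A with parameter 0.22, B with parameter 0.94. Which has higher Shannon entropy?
A

For binary distributions, entropy is maximized at p=0.5 and decreases as p moves toward 0 or 1.

H(A) = H(0.22) = 0.7602 bits
H(B) = H(0.94) = 0.3274 bits

Distribution A (p=0.22) is closer to uniform (p=0.5), so it has higher entropy.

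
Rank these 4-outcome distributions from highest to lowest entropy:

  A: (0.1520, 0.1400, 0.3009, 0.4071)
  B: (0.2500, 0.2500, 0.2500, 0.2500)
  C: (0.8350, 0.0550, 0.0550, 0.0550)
B > A > C

Key insight: Entropy is maximized by uniform distributions and minimized by concentrated distributions.

- Uniform distributions have maximum entropy log₂(4) = 2.0000 bits
- The more "peaked" or concentrated a distribution, the lower its entropy

Entropies:
  H(A) = 1.8594 bits
  H(B) = 2.0000 bits
  H(C) = 0.9077 bits

Ranking: B > A > C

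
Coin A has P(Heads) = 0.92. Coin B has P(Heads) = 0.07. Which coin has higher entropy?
A

For binary distributions, entropy is maximized at p=0.5 and decreases as p moves toward 0 or 1.

H(A) = H(0.92) = 0.4022 bits
H(B) = H(0.07) = 0.3659 bits

Distribution A (p=0.92) is closer to uniform (p=0.5), so it has higher entropy.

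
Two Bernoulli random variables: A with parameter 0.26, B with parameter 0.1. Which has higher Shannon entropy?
A

For binary distributions, entropy is maximized at p=0.5 and decreases as p moves toward 0 or 1.

H(A) = H(0.26) = 0.8267 bits
H(B) = H(0.1) = 0.4690 bits

Distribution A (p=0.26) is closer to uniform (p=0.5), so it has higher entropy.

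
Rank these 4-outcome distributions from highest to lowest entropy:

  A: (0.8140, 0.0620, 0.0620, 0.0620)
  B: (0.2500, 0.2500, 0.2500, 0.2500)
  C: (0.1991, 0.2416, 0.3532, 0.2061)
B > C > A

Key insight: Entropy is maximized by uniform distributions and minimized by concentrated distributions.

- Uniform distributions have maximum entropy log₂(4) = 2.0000 bits
- The more "peaked" or concentrated a distribution, the lower its entropy

Entropies:
  H(A) = 0.9878 bits
  H(B) = 2.0000 bits
  H(C) = 1.9586 bits

Ranking: B > C > A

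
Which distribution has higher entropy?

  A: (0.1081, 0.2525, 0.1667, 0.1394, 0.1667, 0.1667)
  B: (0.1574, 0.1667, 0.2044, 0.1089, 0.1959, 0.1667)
B

Both distributions are close to uniform, making this a harder comparison.

H(A) = 2.5370 bits
H(B) = 2.5589 bits

The distribution closer to uniform has higher entropy.
Answer: B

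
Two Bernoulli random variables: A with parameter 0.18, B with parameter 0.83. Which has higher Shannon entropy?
A

For binary distributions, entropy is maximized at p=0.5 and decreases as p moves toward 0 or 1.

H(A) = H(0.18) = 0.6801 bits
H(B) = H(0.83) = 0.6577 bits

Distribution A (p=0.18) is closer to uniform (p=0.5), so it has higher entropy.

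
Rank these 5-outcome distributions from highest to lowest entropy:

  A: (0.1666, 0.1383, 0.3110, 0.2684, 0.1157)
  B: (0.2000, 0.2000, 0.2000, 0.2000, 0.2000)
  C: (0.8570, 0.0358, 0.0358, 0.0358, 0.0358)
B > A > C

Key insight: Entropy is maximized by uniform distributions and minimized by concentrated distributions.

- Uniform distributions have maximum entropy log₂(5) = 2.3219 bits
- The more "peaked" or concentrated a distribution, the lower its entropy

Entropies:
  H(A) = 2.2188 bits
  H(B) = 2.3219 bits
  H(C) = 0.8780 bits

Ranking: B > A > C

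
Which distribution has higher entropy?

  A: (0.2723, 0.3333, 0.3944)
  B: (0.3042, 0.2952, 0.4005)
B

Both distributions are close to uniform, making this a harder comparison.

H(A) = 1.5688 bits
H(B) = 1.5706 bits

The distribution closer to uniform has higher entropy.
Answer: B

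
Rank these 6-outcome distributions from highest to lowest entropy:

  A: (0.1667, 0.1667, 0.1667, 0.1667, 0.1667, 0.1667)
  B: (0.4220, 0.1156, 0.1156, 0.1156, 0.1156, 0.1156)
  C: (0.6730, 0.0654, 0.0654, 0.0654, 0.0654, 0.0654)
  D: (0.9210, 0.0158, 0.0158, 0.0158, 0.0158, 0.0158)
A > B > C > D

Key insight: Entropy is maximized by uniform distributions and minimized by concentrated distributions.

Entropies:
  H(A) = 2.5850 bits
  H(B) = 2.3244 bits
  H(C) = 1.6711 bits
  H(D) = 0.5821 bits

Ranking: A > B > C > D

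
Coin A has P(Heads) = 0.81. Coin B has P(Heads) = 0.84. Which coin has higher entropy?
A

For binary distributions, entropy is maximized at p=0.5 and decreases as p moves toward 0 or 1.

H(A) = H(0.81) = 0.7015 bits
H(B) = H(0.84) = 0.6343 bits

Distribution A (p=0.81) is closer to uniform (p=0.5), so it has higher entropy.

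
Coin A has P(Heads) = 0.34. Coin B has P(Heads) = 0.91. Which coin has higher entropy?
A

For binary distributions, entropy is maximized at p=0.5 and decreases as p moves toward 0 or 1.

H(A) = H(0.34) = 0.9248 bits
H(B) = H(0.91) = 0.4365 bits

Distribution A (p=0.34) is closer to uniform (p=0.5), so it has higher entropy.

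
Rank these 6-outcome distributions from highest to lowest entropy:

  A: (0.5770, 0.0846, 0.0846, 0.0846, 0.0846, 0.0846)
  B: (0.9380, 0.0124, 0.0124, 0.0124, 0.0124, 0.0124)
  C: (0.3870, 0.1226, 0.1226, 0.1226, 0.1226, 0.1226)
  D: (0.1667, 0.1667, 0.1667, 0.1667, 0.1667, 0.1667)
D > C > A > B

Key insight: Entropy is maximized by uniform distributions and minimized by concentrated distributions.

Entropies:
  H(A) = 1.9650 bits
  H(B) = 0.4793 bits
  H(C) = 2.3862 bits
  H(D) = 2.5850 bits

Ranking: D > C > A > B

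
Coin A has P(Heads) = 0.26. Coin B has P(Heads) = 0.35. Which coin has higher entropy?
B

For binary distributions, entropy is maximized at p=0.5 and decreases as p moves toward 0 or 1.

H(A) = H(0.26) = 0.8267 bits
H(B) = H(0.35) = 0.9341 bits

Distribution B (p=0.35) is closer to uniform (p=0.5), so it has higher entropy.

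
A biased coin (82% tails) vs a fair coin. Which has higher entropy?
Fair coin

The fair coin is uniform (p=0.5), maximizing binary entropy at 1 bit. The biased coin has H(0.82) ≈ 0.680 bits — its outcome is more predictable, so its entropy is lower.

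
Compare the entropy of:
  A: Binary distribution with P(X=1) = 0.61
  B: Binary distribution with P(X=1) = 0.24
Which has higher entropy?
A

For binary distributions, entropy is maximized at p=0.5 and decreases as p moves toward 0 or 1.

H(A) = H(0.61) = 0.9648 bits
H(B) = H(0.24) = 0.7950 bits

Distribution A (p=0.61) is closer to uniform (p=0.5), so it has higher entropy.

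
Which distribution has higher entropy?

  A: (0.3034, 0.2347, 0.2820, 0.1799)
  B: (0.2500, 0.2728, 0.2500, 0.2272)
B

Both distributions are close to uniform, making this a harder comparison.

H(A) = 1.9730 bits
H(B) = 1.9970 bits

The distribution closer to uniform has higher entropy.
Answer: B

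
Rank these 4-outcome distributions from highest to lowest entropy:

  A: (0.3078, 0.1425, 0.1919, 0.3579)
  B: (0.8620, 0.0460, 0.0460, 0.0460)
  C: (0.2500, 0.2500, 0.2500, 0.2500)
C > A > B

Key insight: Entropy is maximized by uniform distributions and minimized by concentrated distributions.

- Uniform distributions have maximum entropy log₂(4) = 2.0000 bits
- The more "peaked" or concentrated a distribution, the lower its entropy

Entropies:
  H(A) = 1.9113 bits
  H(B) = 0.7977 bits
  H(C) = 2.0000 bits

Ranking: C > A > B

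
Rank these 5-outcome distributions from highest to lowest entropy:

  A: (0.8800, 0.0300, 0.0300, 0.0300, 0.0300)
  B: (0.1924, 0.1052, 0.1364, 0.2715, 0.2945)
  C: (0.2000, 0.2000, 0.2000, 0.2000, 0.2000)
C > B > A

Key insight: Entropy is maximized by uniform distributions and minimized by concentrated distributions.

- Uniform distributions have maximum entropy log₂(5) = 2.3219 bits
- The more "peaked" or concentrated a distribution, the lower its entropy

Entropies:
  H(A) = 0.7694 bits
  H(B) = 2.2213 bits
  H(C) = 2.3219 bits

Ranking: C > B > A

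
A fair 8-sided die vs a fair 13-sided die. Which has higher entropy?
13-sided die

Both are uniform distributions; for uniform over n outcomes, H = log₂(n). H(8-sided) = log₂(8) = 3.000 bits and H(13-sided) = log₂(13) = 3.700 bits. More outcomes in a uniform distribution means higher entropy.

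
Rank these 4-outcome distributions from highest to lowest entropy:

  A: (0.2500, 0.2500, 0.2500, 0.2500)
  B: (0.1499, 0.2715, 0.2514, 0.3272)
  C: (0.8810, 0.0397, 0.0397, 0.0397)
A > B > C

Key insight: Entropy is maximized by uniform distributions and minimized by concentrated distributions.

- Uniform distributions have maximum entropy log₂(4) = 2.0000 bits
- The more "peaked" or concentrated a distribution, the lower its entropy

Entropies:
  H(A) = 2.0000 bits
  H(B) = 1.9493 bits
  H(C) = 0.7151 bits

Ranking: A > B > C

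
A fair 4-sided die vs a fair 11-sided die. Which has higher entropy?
11-sided die

Both are uniform distributions; for uniform over n outcomes, H = log₂(n). H(4-sided) = log₂(4) = 2.000 bits and H(11-sided) = log₂(11) = 3.459 bits. More outcomes in a uniform distribution means higher entropy.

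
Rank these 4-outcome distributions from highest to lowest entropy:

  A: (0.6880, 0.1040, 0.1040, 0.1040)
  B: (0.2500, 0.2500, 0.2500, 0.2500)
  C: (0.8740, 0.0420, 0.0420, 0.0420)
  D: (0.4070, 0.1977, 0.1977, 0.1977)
B > D > A > C

Key insight: Entropy is maximized by uniform distributions and minimized by concentrated distributions.

Entropies:
  H(A) = 1.3900 bits
  H(B) = 2.0000 bits
  H(C) = 0.7461 bits
  H(D) = 1.9148 bits

Ranking: B > D > A > C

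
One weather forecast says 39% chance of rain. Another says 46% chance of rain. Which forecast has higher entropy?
46% forecast

Treat each forecast as a Bernoulli distribution. Binary entropy is maximized at p=0.5 and falls off symmetrically toward 0 or 1. The 46% forecast is closer to 50%, so it is more uncertain. H(39%) ≈ 0.965 bits, H(46%) ≈ 0.995 bits.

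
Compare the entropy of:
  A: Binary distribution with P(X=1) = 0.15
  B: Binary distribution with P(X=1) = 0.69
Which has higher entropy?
B

For binary distributions, entropy is maximized at p=0.5 and decreases as p moves toward 0 or 1.

H(A) = H(0.15) = 0.6098 bits
H(B) = H(0.69) = 0.8932 bits

Distribution B (p=0.69) is closer to uniform (p=0.5), so it has higher entropy.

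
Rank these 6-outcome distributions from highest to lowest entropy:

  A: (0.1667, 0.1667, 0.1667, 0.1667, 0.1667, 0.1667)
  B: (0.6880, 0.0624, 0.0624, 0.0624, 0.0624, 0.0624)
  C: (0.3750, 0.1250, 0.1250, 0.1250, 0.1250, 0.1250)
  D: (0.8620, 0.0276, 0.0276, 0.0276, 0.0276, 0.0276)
A > C > B > D

Key insight: Entropy is maximized by uniform distributions and minimized by concentrated distributions.

Entropies:
  H(A) = 2.5850 bits
  H(B) = 1.6199 bits
  H(C) = 2.4056 bits
  H(D) = 0.8994 bits

Ranking: A > C > B > D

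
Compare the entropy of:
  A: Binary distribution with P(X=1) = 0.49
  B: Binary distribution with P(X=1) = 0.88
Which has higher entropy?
A

For binary distributions, entropy is maximized at p=0.5 and decreases as p moves toward 0 or 1.

H(A) = H(0.49) = 0.9997 bits
H(B) = H(0.88) = 0.5294 bits

Distribution A (p=0.49) is closer to uniform (p=0.5), so it has higher entropy.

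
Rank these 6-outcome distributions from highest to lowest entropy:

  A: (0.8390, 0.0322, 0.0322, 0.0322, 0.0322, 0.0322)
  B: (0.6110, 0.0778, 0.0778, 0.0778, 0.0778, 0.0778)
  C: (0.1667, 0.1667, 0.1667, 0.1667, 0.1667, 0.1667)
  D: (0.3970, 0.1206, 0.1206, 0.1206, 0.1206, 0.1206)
C > D > B > A

Key insight: Entropy is maximized by uniform distributions and minimized by concentrated distributions.

Entropies:
  H(A) = 1.0105 bits
  H(B) = 1.8674 bits
  H(C) = 2.5850 bits
  H(D) = 2.3693 bits

Ranking: C > D > B > A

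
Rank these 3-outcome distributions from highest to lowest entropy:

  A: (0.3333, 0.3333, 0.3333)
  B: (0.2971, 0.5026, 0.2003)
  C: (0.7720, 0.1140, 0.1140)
A > B > C

Key insight: Entropy is maximized by uniform distributions and minimized by concentrated distributions.

- Uniform distributions have maximum entropy log₂(3) = 1.5850 bits
- The more "peaked" or concentrated a distribution, the lower its entropy

Entropies:
  H(A) = 1.5850 bits
  H(B) = 1.4837 bits
  H(C) = 1.0025 bits

Ranking: A > B > C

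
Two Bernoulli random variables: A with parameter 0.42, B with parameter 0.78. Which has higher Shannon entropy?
A

For binary distributions, entropy is maximized at p=0.5 and decreases as p moves toward 0 or 1.

H(A) = H(0.42) = 0.9815 bits
H(B) = H(0.78) = 0.7602 bits

Distribution A (p=0.42) is closer to uniform (p=0.5), so it has higher entropy.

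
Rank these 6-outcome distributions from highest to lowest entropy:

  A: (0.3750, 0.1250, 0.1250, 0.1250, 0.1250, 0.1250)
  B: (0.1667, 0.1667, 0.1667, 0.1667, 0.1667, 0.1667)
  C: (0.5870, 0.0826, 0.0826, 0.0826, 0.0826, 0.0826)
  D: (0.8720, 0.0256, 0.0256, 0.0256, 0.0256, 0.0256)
B > A > C > D

Key insight: Entropy is maximized by uniform distributions and minimized by concentrated distributions.

Entropies:
  H(A) = 2.4056 bits
  H(B) = 2.5850 bits
  H(C) = 1.9370 bits
  H(D) = 0.8491 bits

Ranking: B > A > C > D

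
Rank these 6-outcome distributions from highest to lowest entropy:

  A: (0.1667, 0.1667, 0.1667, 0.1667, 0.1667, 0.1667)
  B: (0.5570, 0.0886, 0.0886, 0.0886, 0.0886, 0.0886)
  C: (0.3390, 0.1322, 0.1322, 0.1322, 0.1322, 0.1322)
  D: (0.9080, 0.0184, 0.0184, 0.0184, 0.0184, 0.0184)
A > C > B > D

Key insight: Entropy is maximized by uniform distributions and minimized by concentrated distributions.

Entropies:
  H(A) = 2.5850 bits
  H(B) = 2.0192 bits
  H(C) = 2.4587 bits
  H(D) = 0.6567 bits

Ranking: A > C > B > D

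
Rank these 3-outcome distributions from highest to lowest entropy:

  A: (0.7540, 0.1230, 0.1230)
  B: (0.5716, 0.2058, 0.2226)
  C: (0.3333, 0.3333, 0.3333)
C > B > A

Key insight: Entropy is maximized by uniform distributions and minimized by concentrated distributions.

- Uniform distributions have maximum entropy log₂(3) = 1.5850 bits
- The more "peaked" or concentrated a distribution, the lower its entropy

Entropies:
  H(A) = 1.0509 bits
  H(B) = 1.4130 bits
  H(C) = 1.5850 bits

Ranking: C > B > A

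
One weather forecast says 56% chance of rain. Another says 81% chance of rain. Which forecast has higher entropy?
56% forecast

Treat each forecast as a Bernoulli distribution. Binary entropy is maximized at p=0.5 and falls off symmetrically toward 0 or 1. The 56% forecast is closer to 50%, so it is more uncertain. H(56%) ≈ 0.990 bits, H(81%) ≈ 0.701 bits.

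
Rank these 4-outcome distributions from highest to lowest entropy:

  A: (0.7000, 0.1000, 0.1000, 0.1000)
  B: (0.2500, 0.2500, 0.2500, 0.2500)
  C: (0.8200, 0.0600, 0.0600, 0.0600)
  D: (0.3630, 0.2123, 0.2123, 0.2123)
B > D > A > C

Key insight: Entropy is maximized by uniform distributions and minimized by concentrated distributions.

Entropies:
  H(A) = 1.3568 bits
  H(B) = 2.0000 bits
  H(C) = 0.9654 bits
  H(D) = 1.9548 bits

Ranking: B > D > A > C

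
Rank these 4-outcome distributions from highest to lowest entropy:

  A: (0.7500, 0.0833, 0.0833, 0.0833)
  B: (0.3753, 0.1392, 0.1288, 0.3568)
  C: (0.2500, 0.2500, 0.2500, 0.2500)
C > B > A

Key insight: Entropy is maximized by uniform distributions and minimized by concentrated distributions.

- Uniform distributions have maximum entropy log₂(4) = 2.0000 bits
- The more "peaked" or concentrated a distribution, the lower its entropy

Entropies:
  H(A) = 1.2075 bits
  H(B) = 1.8378 bits
  H(C) = 2.0000 bits

Ranking: C > B > A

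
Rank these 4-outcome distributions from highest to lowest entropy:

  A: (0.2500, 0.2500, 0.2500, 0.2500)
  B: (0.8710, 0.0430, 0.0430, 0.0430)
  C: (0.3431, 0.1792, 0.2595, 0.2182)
A > C > B

Key insight: Entropy is maximized by uniform distributions and minimized by concentrated distributions.

- Uniform distributions have maximum entropy log₂(4) = 2.0000 bits
- The more "peaked" or concentrated a distribution, the lower its entropy

Entropies:
  H(A) = 2.0000 bits
  H(B) = 0.7591 bits
  H(C) = 1.9583 bits

Ranking: A > C > B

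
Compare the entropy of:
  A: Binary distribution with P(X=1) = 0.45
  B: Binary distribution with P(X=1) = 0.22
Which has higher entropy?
A

For binary distributions, entropy is maximized at p=0.5 and decreases as p moves toward 0 or 1.

H(A) = H(0.45) = 0.9928 bits
H(B) = H(0.22) = 0.7602 bits

Distribution A (p=0.45) is closer to uniform (p=0.5), so it has higher entropy.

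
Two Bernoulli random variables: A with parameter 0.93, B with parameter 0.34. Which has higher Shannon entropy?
B

For binary distributions, entropy is maximized at p=0.5 and decreases as p moves toward 0 or 1.

H(A) = H(0.93) = 0.3659 bits
H(B) = H(0.34) = 0.9248 bits

Distribution B (p=0.34) is closer to uniform (p=0.5), so it has higher entropy.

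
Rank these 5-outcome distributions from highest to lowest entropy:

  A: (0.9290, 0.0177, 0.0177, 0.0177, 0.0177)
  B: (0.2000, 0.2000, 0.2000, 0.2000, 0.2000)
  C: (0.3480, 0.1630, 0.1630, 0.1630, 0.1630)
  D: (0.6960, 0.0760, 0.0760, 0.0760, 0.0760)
B > C > D > A

Key insight: Entropy is maximized by uniform distributions and minimized by concentrated distributions.

Entropies:
  H(A) = 0.5116 bits
  H(B) = 2.3219 bits
  H(C) = 2.2363 bits
  H(D) = 1.4941 bits

Ranking: B > C > D > A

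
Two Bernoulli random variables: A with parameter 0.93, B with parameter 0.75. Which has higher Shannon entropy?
B

For binary distributions, entropy is maximized at p=0.5 and decreases as p moves toward 0 or 1.

H(A) = H(0.93) = 0.3659 bits
H(B) = H(0.75) = 0.8113 bits

Distribution B (p=0.75) is closer to uniform (p=0.5), so it has higher entropy.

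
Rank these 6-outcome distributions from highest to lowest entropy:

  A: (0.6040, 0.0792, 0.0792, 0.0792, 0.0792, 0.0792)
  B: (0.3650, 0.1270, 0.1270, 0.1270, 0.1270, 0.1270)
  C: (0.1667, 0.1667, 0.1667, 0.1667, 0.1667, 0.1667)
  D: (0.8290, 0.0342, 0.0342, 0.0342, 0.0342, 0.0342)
C > B > A > D

Key insight: Entropy is maximized by uniform distributions and minimized by concentrated distributions.

Entropies:
  H(A) = 1.8880 bits
  H(B) = 2.4212 bits
  H(C) = 2.5850 bits
  H(D) = 1.0570 bits

Ranking: C > B > A > D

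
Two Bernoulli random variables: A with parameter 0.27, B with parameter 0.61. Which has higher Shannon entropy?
B

For binary distributions, entropy is maximized at p=0.5 and decreases as p moves toward 0 or 1.

H(A) = H(0.27) = 0.8415 bits
H(B) = H(0.61) = 0.9648 bits

Distribution B (p=0.61) is closer to uniform (p=0.5), so it has higher entropy.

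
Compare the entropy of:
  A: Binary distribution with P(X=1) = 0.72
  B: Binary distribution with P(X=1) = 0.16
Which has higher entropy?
A

For binary distributions, entropy is maximized at p=0.5 and decreases as p moves toward 0 or 1.

H(A) = H(0.72) = 0.8555 bits
H(B) = H(0.16) = 0.6343 bits

Distribution A (p=0.72) is closer to uniform (p=0.5), so it has higher entropy.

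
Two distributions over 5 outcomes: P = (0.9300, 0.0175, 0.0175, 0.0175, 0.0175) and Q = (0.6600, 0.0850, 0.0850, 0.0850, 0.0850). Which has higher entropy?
Q

P is highly concentrated on one outcome (93%), making it nearly deterministic. Q spreads its mass more evenly (max 66%). The more spread-out distribution has higher entropy: H(P) ≈ 0.506 bits, H(Q) ≈ 1.605 bits.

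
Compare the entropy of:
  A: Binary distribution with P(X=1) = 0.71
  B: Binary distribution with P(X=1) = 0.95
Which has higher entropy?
A

For binary distributions, entropy is maximized at p=0.5 and decreases as p moves toward 0 or 1.

H(A) = H(0.71) = 0.8687 bits
H(B) = H(0.95) = 0.2864 bits

Distribution A (p=0.71) is closer to uniform (p=0.5), so it has higher entropy.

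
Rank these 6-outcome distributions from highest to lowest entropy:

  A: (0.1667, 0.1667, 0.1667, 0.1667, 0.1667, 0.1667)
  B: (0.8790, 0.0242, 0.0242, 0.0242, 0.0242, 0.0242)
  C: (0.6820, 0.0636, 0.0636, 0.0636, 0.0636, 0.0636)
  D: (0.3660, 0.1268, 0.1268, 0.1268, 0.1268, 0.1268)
A > D > C > B

Key insight: Entropy is maximized by uniform distributions and minimized by concentrated distributions.

Entropies:
  H(A) = 2.5850 bits
  H(B) = 0.8132 bits
  H(C) = 1.6406 bits
  H(D) = 2.4197 bits

Ranking: A > D > C > B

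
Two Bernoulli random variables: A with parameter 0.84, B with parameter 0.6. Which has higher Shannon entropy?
B

For binary distributions, entropy is maximized at p=0.5 and decreases as p moves toward 0 or 1.

H(A) = H(0.84) = 0.6343 bits
H(B) = H(0.6) = 0.9710 bits

Distribution B (p=0.6) is closer to uniform (p=0.5), so it has higher entropy.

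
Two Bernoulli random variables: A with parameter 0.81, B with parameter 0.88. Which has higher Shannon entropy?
A

For binary distributions, entropy is maximized at p=0.5 and decreases as p moves toward 0 or 1.

H(A) = H(0.81) = 0.7015 bits
H(B) = H(0.88) = 0.5294 bits

Distribution A (p=0.81) is closer to uniform (p=0.5), so it has higher entropy.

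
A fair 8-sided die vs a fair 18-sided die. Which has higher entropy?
18-sided die

Both are uniform distributions; for uniform over n outcomes, H = log₂(n). H(8-sided) = log₂(8) = 3.000 bits and H(18-sided) = log₂(18) = 4.170 bits. More outcomes in a uniform distribution means higher entropy.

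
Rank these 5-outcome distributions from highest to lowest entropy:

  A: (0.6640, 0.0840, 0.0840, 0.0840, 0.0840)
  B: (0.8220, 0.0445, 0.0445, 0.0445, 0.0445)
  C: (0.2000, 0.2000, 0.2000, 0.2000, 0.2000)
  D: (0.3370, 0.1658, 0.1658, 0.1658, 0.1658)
C > D > A > B

Key insight: Entropy is maximized by uniform distributions and minimized by concentrated distributions.

Entropies:
  H(A) = 1.5929 bits
  H(B) = 1.0317 bits
  H(C) = 2.3219 bits
  H(D) = 2.2479 bits

Ranking: C > D > A > B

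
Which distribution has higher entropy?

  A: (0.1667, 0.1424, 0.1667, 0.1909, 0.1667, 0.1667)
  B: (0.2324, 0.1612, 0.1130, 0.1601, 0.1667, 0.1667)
A

Both distributions are close to uniform, making this a harder comparison.

H(A) = 2.5799 bits
H(B) = 2.5539 bits

The distribution closer to uniform has higher entropy.
Answer: A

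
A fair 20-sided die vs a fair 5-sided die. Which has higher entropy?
20-sided die

Both are uniform distributions; for uniform over n outcomes, H = log₂(n). H(20-sided) = log₂(20) = 4.322 bits and H(5-sided) = log₂(5) = 2.322 bits. More outcomes in a uniform distribution means higher entropy.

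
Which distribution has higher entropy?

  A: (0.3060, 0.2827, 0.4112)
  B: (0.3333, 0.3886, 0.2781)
B

Both distributions are close to uniform, making this a harder comparison.

H(A) = 1.5652 bits
H(B) = 1.5717 bits

The distribution closer to uniform has higher entropy.
Answer: B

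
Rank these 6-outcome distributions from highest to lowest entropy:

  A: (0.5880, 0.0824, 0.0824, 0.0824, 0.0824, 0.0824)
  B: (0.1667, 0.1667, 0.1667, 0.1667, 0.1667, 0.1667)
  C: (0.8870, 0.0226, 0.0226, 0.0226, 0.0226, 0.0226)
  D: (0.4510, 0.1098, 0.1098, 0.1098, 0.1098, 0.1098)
B > D > A > C

Key insight: Entropy is maximized by uniform distributions and minimized by concentrated distributions.

Entropies:
  H(A) = 1.9342 bits
  H(B) = 2.5850 bits
  H(C) = 0.7713 bits
  H(D) = 2.2678 bits

Ranking: B > D > A > C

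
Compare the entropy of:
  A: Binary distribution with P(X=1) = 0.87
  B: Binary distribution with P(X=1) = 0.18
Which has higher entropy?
B

For binary distributions, entropy is maximized at p=0.5 and decreases as p moves toward 0 or 1.

H(A) = H(0.87) = 0.5574 bits
H(B) = H(0.18) = 0.6801 bits

Distribution B (p=0.18) is closer to uniform (p=0.5), so it has higher entropy.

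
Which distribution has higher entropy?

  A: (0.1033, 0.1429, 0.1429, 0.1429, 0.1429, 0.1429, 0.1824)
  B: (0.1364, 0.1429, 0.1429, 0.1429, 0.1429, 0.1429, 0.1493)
B

Both distributions are close to uniform, making this a harder comparison.

H(A) = 2.7913 bits
H(B) = 2.8069 bits

The distribution closer to uniform has higher entropy.
Answer: B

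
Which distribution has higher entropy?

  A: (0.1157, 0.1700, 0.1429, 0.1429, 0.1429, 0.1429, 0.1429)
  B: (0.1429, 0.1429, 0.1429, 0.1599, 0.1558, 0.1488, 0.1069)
A

Both distributions are close to uniform, making this a harder comparison.

H(A) = 2.7999 bits
H(B) = 2.7978 bits

The distribution closer to uniform has higher entropy.
Answer: A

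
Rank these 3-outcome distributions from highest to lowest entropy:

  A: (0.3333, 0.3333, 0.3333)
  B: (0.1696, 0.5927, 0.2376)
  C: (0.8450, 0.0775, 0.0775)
A > B > C

Key insight: Entropy is maximized by uniform distributions and minimized by concentrated distributions.

- Uniform distributions have maximum entropy log₂(3) = 1.5850 bits
- The more "peaked" or concentrated a distribution, the lower its entropy

Entropies:
  H(A) = 1.5850 bits
  H(B) = 1.3741 bits
  H(C) = 0.7772 bits

Ranking: A > B > C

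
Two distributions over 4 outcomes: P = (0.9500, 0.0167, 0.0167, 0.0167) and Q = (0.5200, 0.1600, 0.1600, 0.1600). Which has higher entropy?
Q

P is highly concentrated on one outcome (95%), making it nearly deterministic. Q spreads its mass more evenly (max 52%). The more spread-out distribution has higher entropy: H(P) ≈ 0.366 bits, H(Q) ≈ 1.760 bits.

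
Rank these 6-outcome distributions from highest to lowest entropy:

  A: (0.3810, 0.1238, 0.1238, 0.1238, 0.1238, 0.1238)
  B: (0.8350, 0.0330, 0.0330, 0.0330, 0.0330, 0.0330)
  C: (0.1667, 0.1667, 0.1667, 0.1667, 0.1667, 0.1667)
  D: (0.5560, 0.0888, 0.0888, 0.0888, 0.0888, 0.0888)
C > A > D > B

Key insight: Entropy is maximized by uniform distributions and minimized by concentrated distributions.

Entropies:
  H(A) = 2.3960 bits
  H(B) = 1.0293 bits
  H(C) = 2.5850 bits
  H(D) = 2.0219 bits

Ranking: C > A > D > B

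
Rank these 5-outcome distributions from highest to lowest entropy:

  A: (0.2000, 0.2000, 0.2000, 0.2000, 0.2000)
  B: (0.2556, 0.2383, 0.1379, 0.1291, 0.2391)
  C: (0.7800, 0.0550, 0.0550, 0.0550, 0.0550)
A > B > C

Key insight: Entropy is maximized by uniform distributions and minimized by concentrated distributions.

- Uniform distributions have maximum entropy log₂(5) = 2.3219 bits
- The more "peaked" or concentrated a distribution, the lower its entropy

Entropies:
  H(A) = 2.3219 bits
  H(B) = 2.2651 bits
  H(C) = 1.2002 bits

Ranking: A > B > C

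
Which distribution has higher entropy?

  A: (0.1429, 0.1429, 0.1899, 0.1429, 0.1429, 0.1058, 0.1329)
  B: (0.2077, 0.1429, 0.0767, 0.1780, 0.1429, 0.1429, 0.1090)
A

Both distributions are close to uniform, making this a harder comparison.

H(A) = 2.7891 bits
H(B) = 2.7500 bits

The distribution closer to uniform has higher entropy.
Answer: A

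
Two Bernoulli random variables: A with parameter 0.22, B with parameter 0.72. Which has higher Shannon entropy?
B

For binary distributions, entropy is maximized at p=0.5 and decreases as p moves toward 0 or 1.

H(A) = H(0.22) = 0.7602 bits
H(B) = H(0.72) = 0.8555 bits

Distribution B (p=0.72) is closer to uniform (p=0.5), so it has higher entropy.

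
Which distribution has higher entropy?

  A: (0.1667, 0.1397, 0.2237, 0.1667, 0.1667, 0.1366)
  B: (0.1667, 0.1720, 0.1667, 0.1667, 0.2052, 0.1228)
B

Both distributions are close to uniform, making this a harder comparison.

H(A) = 2.5648 bits
H(B) = 2.5697 bits

The distribution closer to uniform has higher entropy.
Answer: B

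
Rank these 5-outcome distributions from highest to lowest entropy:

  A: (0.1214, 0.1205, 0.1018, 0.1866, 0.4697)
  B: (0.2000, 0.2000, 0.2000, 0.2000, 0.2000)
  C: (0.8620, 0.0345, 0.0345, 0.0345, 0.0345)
B > A > C

Key insight: Entropy is maximized by uniform distributions and minimized by concentrated distributions.

- Uniform distributions have maximum entropy log₂(5) = 2.3219 bits
- The more "peaked" or concentrated a distribution, the lower its entropy

Entropies:
  H(A) = 2.0367 bits
  H(B) = 2.3219 bits
  H(C) = 0.8550 bits

Ranking: B > A > C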